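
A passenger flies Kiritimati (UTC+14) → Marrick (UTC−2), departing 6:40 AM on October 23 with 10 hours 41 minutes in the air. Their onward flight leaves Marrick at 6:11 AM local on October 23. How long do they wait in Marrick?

4 hours 50 minutes

Convert departure to UTC: 6:40 AM − 14:00 = 4:40 PM UTC on Oct 22.
Add 10 hours and 41 minutes flight time → 3:21 AM UTC (Oct 23).
Marrick is UTC−2:00, so local arrival = 3:21 AM − 2:00 = 1:21 AM on Oct 23.
Layover = 6:11 AM − 1:21 AM = 4 hours 50 minutes.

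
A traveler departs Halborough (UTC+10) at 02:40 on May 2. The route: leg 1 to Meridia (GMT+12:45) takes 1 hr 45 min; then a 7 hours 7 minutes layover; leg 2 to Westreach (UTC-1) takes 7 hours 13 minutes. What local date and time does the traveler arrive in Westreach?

07:45 on May 2

Convert departure to UTC: 02:40 − 10:00 = 16:40 UTC on May 1.
Add 1 hour and 45 minutes leg 1 → 18:25 UTC.
Add 7 hours and 7 minutes layover in Meridia → 01:32 UTC (May 2).
Add 7 hours 13 minutes leg 2 → 08:45 UTC.
Westreach is UTC−1:00, so local arrival = 08:45 − 1:00 = 07:45 on May 2.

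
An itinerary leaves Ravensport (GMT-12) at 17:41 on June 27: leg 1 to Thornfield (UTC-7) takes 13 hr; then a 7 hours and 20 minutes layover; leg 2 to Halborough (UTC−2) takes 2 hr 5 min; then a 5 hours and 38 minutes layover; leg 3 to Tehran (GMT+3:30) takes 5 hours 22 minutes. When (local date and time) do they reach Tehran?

Convert departure to UTC: 17:41 + 12:00 = 05:41 UTC on Jun 28.
Add 13 hours leg 1 → 18:41 UTC.
Add 7 hours 20 minutes layover in Thornfield → 02:01 UTC (Jun 29).
Add 2 hours and 5 minutes leg 2 → 04:06 UTC.
Add 5 hours 38 minutes layover in Halborough → 09:44 UTC.
Add 5 hours and 22 minutes leg 3 → 15:06 UTC.
Tehran is UTC+3:30, so local arrival = 15:06 + 3:30 = 18:36 on Jun 29.

18:36 on June 29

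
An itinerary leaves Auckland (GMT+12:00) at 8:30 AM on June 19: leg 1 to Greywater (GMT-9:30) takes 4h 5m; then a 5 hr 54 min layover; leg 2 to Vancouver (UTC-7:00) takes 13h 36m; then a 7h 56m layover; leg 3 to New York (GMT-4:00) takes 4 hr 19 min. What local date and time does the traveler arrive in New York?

Convert departure to UTC: 8:30 AM − 12:00 = 8:30 PM UTC on Jun 18.
Add 4 hours and 5 minutes leg 1 → 12:35 AM UTC (Jun 19).
Add 5 hours 54 minutes layover in Greywater → 6:29 AM UTC.
Add 13 hours and 36 minutes leg 2 → 8:05 PM UTC.
Add 7 hours and 56 minutes layover in Vancouver → 4:01 AM UTC (Jun 20).
Add 4 hours and 19 minutes leg 3 → 8:20 AM UTC.
New York is UTC−4:00, so local arrival = 8:20 AM − 4:00 = 4:20 AM on Jun 20.

4:20 AM on June 20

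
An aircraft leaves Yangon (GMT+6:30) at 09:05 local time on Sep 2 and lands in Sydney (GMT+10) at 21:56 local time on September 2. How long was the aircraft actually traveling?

Sydney is 3:30 ahead of Yangon.
Clock-face elapsed time (ignoring zones) is 12 hours 51 minutes.
Actual elapsed = 12 hours 51 minutes − 3:30 = 9 hours 21 minutes.

9 hours 21 minutes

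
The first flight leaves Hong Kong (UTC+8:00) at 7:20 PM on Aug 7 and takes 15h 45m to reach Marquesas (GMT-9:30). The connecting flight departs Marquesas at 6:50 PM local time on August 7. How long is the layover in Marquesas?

1 hour 15 minutes

Convert departure to UTC: 7:20 PM − 8:00 = 11:20 AM UTC on Aug 7.
Add 15 hours 45 minutes flight time → 3:05 AM UTC (Aug 8).
Marquesas is UTC−9:30, so local arrival = 3:05 AM − 9:30 = 5:35 PM on Aug 7.
Layover = 6:50 PM − 5:35 PM = 1 hour 15 minutes.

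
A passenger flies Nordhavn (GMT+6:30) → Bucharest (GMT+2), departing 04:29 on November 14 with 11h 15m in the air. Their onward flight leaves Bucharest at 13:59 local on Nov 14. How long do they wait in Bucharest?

2 hours 45 minutes

Convert departure to UTC: 04:29 − 6:30 = 21:59 UTC on Nov 13.
Add 11 hours 15 minutes flight time → 09:14 UTC (Nov 14).
Bucharest is UTC+2:00, so local arrival = 09:14 + 2:00 = 11:14 on Nov 14.
Layover = 13:59 − 11:14 = 2 hours 45 minutes.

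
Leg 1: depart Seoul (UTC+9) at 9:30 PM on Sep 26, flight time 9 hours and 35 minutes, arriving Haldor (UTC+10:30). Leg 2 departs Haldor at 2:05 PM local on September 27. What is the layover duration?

5 hours 30 minutes

Convert departure to UTC: 9:30 PM − 9:00 = 12:30 PM UTC on Sep 26.
Add 9 hours and 35 minutes flight time → 10:05 PM UTC.
Haldor is UTC+10:30, so local arrival = 10:05 PM + 10:30 = 8:35 AM on Sep 27.
Layover = 2:05 PM − 8:35 AM = 5 hours 30 minutes.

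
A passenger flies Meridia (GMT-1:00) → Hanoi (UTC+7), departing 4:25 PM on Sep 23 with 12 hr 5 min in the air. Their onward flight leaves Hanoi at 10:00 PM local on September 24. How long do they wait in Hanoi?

9 hours 30 minutes

Convert departure to UTC: 4:25 PM + 1:00 = 5:25 PM UTC on Sep 23.
Add 12 hours 5 minutes flight time → 5:30 AM UTC (Sep 24).
Hanoi is UTC+7:00, so local arrival = 5:30 AM + 7:00 = 12:30 PM on Sep 24.
Layover = 10:00 PM − 12:30 PM = 9 hours 30 minutes.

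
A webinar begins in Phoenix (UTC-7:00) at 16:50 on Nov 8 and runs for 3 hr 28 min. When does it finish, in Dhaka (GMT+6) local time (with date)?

09:18 on November 9

Convert start to UTC: 16:50 + 7:00 = 23:50 UTC on Nov 8.
Add 3 hours and 28 minutes duration → 03:18 UTC (Nov 9).
Dhaka is UTC+6:00, so local end time = 03:18 + 6:00 = 09:18 on Nov 9.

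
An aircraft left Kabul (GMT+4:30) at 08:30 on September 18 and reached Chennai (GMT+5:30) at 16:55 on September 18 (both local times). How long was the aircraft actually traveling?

7 hours 25 minutes

Departure in UTC: 08:30 − 4:30 = 04:00 on Sep 18.
Arrival in UTC: 16:55 − 5:30 = 11:25 on Sep 18.
Elapsed = 11:25 − 04:00 = 7 hours 25 minutes.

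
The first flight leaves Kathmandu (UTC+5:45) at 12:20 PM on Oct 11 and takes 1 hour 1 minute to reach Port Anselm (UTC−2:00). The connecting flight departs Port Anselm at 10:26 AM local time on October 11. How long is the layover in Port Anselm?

Convert departure to UTC: 12:20 PM − 5:45 = 6:35 AM UTC on Oct 11.
Add 1 hour and 1 minute flight time → 7:36 AM UTC.
Port Anselm is UTC−2:00, so local arrival = 7:36 AM − 2:00 = 5:36 AM on Oct 11.
Layover = 10:26 AM − 5:36 AM = 4 hours 50 minutes.

4 hours 50 minutes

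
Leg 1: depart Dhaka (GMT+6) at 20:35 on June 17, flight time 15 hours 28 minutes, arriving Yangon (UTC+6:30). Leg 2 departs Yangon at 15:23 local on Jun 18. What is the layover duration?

2 hours 50 minutes

Convert departure to UTC: 20:35 − 6:00 = 14:35 UTC on Jun 17.
Add 15 hours 28 minutes flight time → 06:03 UTC (Jun 18).
Yangon is UTC+6:30, so local arrival = 06:03 + 6:30 = 12:33 on Jun 18.
Layover = 15:23 − 12:33 = 2 hours 50 minutes.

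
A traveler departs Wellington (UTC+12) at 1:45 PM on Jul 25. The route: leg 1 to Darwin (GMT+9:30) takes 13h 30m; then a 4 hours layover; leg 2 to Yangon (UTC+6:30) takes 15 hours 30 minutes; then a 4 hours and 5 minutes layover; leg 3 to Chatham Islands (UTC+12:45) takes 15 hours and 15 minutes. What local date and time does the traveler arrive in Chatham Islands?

6:50 PM on July 27

Convert departure to UTC: 1:45 PM − 12:00 = 1:45 AM UTC on Jul 25.
Add 13 hours 30 minutes leg 1 → 3:15 PM UTC.
Add 4 hours layover in Darwin → 7:15 PM UTC.
Add 15 hours and 30 minutes leg 2 → 10:45 AM UTC (Jul 26).
Add 4 hours and 5 minutes layover in Yangon → 2:50 PM UTC.
Add 15 hours and 15 minutes leg 3 → 6:05 AM UTC (Jul 27).
Chatham Islands is UTC+12:45, so local arrival = 6:05 AM + 12:45 = 6:50 PM on Jul 27.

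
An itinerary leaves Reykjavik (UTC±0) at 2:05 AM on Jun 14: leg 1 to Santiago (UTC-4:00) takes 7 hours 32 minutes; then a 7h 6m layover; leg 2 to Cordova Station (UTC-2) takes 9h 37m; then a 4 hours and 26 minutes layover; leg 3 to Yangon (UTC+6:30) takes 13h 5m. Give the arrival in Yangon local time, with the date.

2:21 AM on Jun 16

Reykjavik is at UTC+0, so departure is already 2:05 AM UTC on Jun 14.
Add 7 hours 32 minutes leg 1 → 9:37 AM UTC.
Add 7 hours 6 minutes layover in Santiago → 4:43 PM UTC.
Add 9 hours and 37 minutes leg 2 → 2:20 AM UTC (Jun 15).
Add 4 hours and 26 minutes layover in Cordova Station → 6:46 AM UTC.
Add 13 hours 5 minutes leg 3 → 7:51 PM UTC.
Yangon is UTC+6:30, so local arrival = 7:51 PM + 6:30 = 2:21 AM on Jun 16.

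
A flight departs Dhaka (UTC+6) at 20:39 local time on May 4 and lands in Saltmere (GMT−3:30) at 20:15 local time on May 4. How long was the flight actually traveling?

Departure in UTC: 20:39 − 6:00 = 14:39 on May 4.
Arrival in UTC: 20:15 + 3:30 = 23:45 on May 4.
Elapsed = 23:45 − 14:39 = 9 hours 6 minutes.

9 hours 6 minutes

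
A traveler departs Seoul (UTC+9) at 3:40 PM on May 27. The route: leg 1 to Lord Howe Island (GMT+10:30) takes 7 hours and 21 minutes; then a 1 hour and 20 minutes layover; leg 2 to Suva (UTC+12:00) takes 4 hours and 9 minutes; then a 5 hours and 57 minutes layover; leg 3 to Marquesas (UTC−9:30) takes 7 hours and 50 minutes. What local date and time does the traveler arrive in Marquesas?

11:47 PM on May 27

Convert departure to UTC: 3:40 PM − 9:00 = 6:40 AM UTC on May 27.
Add 7 hours 21 minutes leg 1 → 2:01 PM UTC.
Add 1 hour 20 minutes layover in Lord Howe Island → 3:21 PM UTC.
Add 4 hours 9 minutes leg 2 → 7:30 PM UTC.
Add 5 hours 57 minutes layover in Suva → 1:27 AM UTC (May 28).
Add 7 hours 50 minutes leg 3 → 9:17 AM UTC.
Marquesas is UTC−9:30, so local arrival = 9:17 AM − 9:30 = 11:47 PM on May 27.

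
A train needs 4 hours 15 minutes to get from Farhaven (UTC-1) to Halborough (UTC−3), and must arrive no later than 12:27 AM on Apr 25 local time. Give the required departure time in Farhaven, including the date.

10:12 PM on April 24

Target arrival in UTC: 12:27 AM + 3:00 = 3:27 AM on Apr 25.
Subtract 4 hours 15 minutes → departure 11:12 PM UTC on Apr 24.
Farhaven is UTC−1:00: 11:12 PM − 1:00 = 10:12 PM on Apr 24.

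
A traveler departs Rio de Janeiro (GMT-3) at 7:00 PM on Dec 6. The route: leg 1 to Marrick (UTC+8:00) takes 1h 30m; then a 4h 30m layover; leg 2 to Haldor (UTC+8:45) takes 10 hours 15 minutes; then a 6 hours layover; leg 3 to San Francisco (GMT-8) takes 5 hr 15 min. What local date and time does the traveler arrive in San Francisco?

5:30 PM on December 7

Convert departure to UTC: 7:00 PM + 3:00 = 10:00 PM UTC on Dec 6.
Add 1 hour and 30 minutes leg 1 → 11:30 PM UTC.
Add 4 hours 30 minutes layover in Marrick → 4:00 AM UTC (Dec 7).
Add 10 hours and 15 minutes leg 2 → 2:15 PM UTC.
Add 6 hours layover in Haldor → 8:15 PM UTC.
Add 5 hours and 15 minutes leg 3 → 1:30 AM UTC (Dec 8).
San Francisco is UTC−8:00, so local arrival = 1:30 AM − 8:00 = 5:30 PM on Dec 7.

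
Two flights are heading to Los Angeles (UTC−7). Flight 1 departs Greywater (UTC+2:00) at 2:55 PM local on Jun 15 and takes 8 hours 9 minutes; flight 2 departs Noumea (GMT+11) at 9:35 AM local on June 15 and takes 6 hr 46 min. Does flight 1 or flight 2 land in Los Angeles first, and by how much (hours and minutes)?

the second, by 15 hours 43 minutes

Flight 1 in UTC: 2:55 PM − 2:00 = 12:55 PM on Jun 15.
+8 hours 9 minutes → arrive 9:04 PM UTC on Jun 15.
Flight 2 in UTC: 9:35 AM − 11:00 = 10:35 PM on Jun 14.
+6 hours 46 minutes → arrive 5:21 AM UTC on Jun 15.
Flight 2 lands earlier by 15 hours 43 minutes.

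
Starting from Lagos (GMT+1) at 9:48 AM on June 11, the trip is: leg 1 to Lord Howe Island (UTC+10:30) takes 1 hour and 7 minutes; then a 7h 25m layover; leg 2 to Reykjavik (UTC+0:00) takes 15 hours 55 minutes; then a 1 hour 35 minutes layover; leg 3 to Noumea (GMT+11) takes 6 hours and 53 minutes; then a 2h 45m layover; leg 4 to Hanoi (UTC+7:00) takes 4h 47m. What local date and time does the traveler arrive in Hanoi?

8:15 AM on Jun 13

Convert departure to UTC: 9:48 AM − 1:00 = 8:48 AM UTC on Jun 11.
Add 1 hour and 7 minutes leg 1 → 9:55 AM UTC.
Add 7 hours and 25 minutes layover in Lord Howe Island → 5:20 PM UTC.
Add 15 hours and 55 minutes leg 2 → 9:15 AM UTC (Jun 12).
Add 1 hour and 35 minutes layover in Reykjavik → 10:50 AM UTC.
Add 6 hours 53 minutes leg 3 → 5:43 PM UTC.
Add 2 hours and 45 minutes layover in Noumea → 8:28 PM UTC.
Add 4 hours and 47 minutes leg 4 → 1:15 AM UTC (Jun 13).
Hanoi is UTC+7:00, so local arrival = 1:15 AM + 7:00 = 8:15 AM on Jun 13.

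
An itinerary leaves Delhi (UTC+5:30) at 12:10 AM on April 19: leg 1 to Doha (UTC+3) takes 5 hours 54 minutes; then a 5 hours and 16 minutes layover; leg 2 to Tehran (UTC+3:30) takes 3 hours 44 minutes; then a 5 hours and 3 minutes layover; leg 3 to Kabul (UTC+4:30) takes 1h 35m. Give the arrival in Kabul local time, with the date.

Convert departure to UTC: 12:10 AM − 5:30 = 6:40 PM UTC on Apr 18.
Add 5 hours and 54 minutes leg 1 → 12:34 AM UTC (Apr 19).
Add 5 hours 16 minutes layover in Doha → 5:50 AM UTC.
Add 3 hours and 44 minutes leg 2 → 9:34 AM UTC.
Add 5 hours 3 minutes layover in Tehran → 2:37 PM UTC.
Add 1 hour and 35 minutes leg 3 → 4:12 PM UTC.
Kabul is UTC+4:30, so local arrival = 4:12 PM + 4:30 = 8:42 PM on Apr 19.

8:42 PM on April 19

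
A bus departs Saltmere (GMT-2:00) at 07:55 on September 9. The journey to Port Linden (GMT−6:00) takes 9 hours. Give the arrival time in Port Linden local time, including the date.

12:55 on September 9

Convert departure to UTC: 07:55 + 2:00 = 09:55 UTC on Sep 9.
Add 9 hours travel time → 18:55 UTC.
Port Linden is UTC−6:00, so local arrival = 18:55 − 6:00 = 12:55 on Sep 9.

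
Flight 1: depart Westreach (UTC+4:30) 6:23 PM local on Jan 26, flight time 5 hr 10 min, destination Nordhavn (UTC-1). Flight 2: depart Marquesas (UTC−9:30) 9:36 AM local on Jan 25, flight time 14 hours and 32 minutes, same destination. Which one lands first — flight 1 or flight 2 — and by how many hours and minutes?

Flight 1 in UTC: 6:23 PM − 4:30 = 1:53 PM on Jan 26.
+5 hours and 10 minutes → arrive 7:03 PM UTC on Jan 26.
Flight 2 in UTC: 9:36 AM + 9:30 = 7:06 PM on Jan 25.
+14 hours and 32 minutes → arrive 9:38 AM UTC on Jan 26.
Flight 2 lands earlier by 9 hours 25 minutes.

the second, by 9 hours 25 minutes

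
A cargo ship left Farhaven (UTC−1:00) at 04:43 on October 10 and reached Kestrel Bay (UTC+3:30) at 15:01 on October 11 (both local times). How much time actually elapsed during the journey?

Departure in UTC: 04:43 + 1:00 = 05:43 on Oct 10.
Arrival in UTC: 15:01 − 3:30 = 11:31 on Oct 11.
Elapsed = 11:31 − 05:43 (+1 day) = 29 hours 48 minutes.

29 hours 48 minutes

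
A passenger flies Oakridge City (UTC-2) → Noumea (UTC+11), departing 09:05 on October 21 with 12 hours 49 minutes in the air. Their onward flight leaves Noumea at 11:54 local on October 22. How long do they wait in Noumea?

Convert departure to UTC: 09:05 + 2:00 = 11:05 UTC on Oct 21.
Add 12 hours 49 minutes flight time → 23:54 UTC.
Noumea is UTC+11:00, so local arrival = 23:54 + 11:00 = 10:54 on Oct 22.
Layover = 11:54 − 10:54 = 1 hour.

1 hour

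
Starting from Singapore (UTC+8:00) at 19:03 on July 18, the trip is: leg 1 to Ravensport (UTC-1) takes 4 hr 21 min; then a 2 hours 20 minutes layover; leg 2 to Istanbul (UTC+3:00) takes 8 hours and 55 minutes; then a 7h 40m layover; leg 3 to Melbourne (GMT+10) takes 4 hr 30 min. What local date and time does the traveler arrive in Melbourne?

00:49 on Jul 20

Convert departure to UTC: 19:03 − 8:00 = 11:03 UTC on Jul 18.
Add 4 hours 21 minutes leg 1 → 15:24 UTC.
Add 2 hours 20 minutes layover in Ravensport → 17:44 UTC.
Add 8 hours and 55 minutes leg 2 → 02:39 UTC (Jul 19).
Add 7 hours and 40 minutes layover in Istanbul → 10:19 UTC.
Add 4 hours 30 minutes leg 3 → 14:49 UTC.
Melbourne is UTC+10:00, so local arrival = 14:49 + 10:00 = 00:49 on Jul 20.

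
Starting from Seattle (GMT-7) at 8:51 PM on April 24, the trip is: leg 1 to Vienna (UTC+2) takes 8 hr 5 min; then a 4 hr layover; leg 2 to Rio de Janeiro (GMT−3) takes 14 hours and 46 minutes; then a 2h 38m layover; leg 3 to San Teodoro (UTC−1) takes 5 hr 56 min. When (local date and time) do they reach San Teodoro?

Convert departure to UTC: 8:51 PM + 7:00 = 3:51 AM UTC on Apr 25.
Add 8 hours and 5 minutes leg 1 → 11:56 AM UTC.
Add 4 hours layover in Vienna → 3:56 PM UTC.
Add 14 hours and 46 minutes leg 2 → 6:42 AM UTC (Apr 26).
Add 2 hours 38 minutes layover in Rio de Janeiro → 9:20 AM UTC.
Add 5 hours and 56 minutes leg 3 → 3:16 PM UTC.
San Teodoro is UTC−1:00, so local arrival = 3:16 PM − 1:00 = 2:16 PM on Apr 26.

2:16 PM on April 26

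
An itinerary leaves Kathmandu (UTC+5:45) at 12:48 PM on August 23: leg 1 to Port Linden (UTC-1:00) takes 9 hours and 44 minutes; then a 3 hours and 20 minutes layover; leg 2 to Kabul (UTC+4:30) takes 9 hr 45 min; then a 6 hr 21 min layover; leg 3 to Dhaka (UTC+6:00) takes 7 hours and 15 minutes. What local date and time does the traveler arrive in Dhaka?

Convert departure to UTC: 12:48 PM − 5:45 = 7:03 AM UTC on Aug 23.
Add 9 hours 44 minutes leg 1 → 4:47 PM UTC.
Add 3 hours and 20 minutes layover in Port Linden → 8:07 PM UTC.
Add 9 hours and 45 minutes leg 2 → 5:52 AM UTC (Aug 24).
Add 6 hours and 21 minutes layover in Kabul → 12:13 PM UTC.
Add 7 hours 15 minutes leg 3 → 7:28 PM UTC.
Dhaka is UTC+6:00, so local arrival = 7:28 PM + 6:00 = 1:28 AM on Aug 25.

1:28 AM on August 25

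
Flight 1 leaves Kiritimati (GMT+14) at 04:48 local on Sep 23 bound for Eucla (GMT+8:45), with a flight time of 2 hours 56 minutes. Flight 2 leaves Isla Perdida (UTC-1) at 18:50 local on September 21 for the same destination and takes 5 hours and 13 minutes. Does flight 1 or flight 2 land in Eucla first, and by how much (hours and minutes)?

Flight 1 in UTC: 04:48 − 14:00 = 14:48 on Sep 22.
+2 hours and 56 minutes → arrive 17:44 UTC on Sep 22.
Flight 2 in UTC: 18:50 + 1:00 = 19:50 on Sep 21.
+5 hours 13 minutes → arrive 01:03 UTC on Sep 22.
Flight 2 lands earlier by 16 hours 41 minutes.

the second, by 16 hours 41 minutes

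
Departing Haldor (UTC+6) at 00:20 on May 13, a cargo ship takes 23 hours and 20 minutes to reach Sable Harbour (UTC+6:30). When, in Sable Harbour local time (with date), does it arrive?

Sable Harbour is 0:30 ahead of Haldor.
After 23 hours 20 minutes it is 23:40 in Haldor.
Shift by the zone difference: 23:40 + 0:30 = 00:10 on May 14 in Sable Harbour.

00:10 on May 14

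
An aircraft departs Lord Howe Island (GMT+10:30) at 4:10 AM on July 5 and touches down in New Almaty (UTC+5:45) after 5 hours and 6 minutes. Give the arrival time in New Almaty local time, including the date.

Convert departure to UTC: 4:10 AM − 10:30 = 5:40 PM UTC on Jul 4.
Add 5 hours 6 minutes travel time → 10:46 PM UTC.
New Almaty is UTC+5:45, so local arrival = 10:46 PM + 5:45 = 4:31 AM on Jul 5.

4:31 AM on July 5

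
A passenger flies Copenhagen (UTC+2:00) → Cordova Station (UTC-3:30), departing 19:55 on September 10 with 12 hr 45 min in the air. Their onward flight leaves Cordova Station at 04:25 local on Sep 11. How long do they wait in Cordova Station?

Convert departure to UTC: 19:55 − 2:00 = 17:55 UTC on Sep 10.
Add 12 hours 45 minutes flight time → 06:40 UTC (Sep 11).
Cordova Station is UTC−3:30, so local arrival = 06:40 − 3:30 = 03:10 on Sep 11.
Layover = 04:25 − 03:10 = 1 hour 15 minutes.

1 hour 15 minutes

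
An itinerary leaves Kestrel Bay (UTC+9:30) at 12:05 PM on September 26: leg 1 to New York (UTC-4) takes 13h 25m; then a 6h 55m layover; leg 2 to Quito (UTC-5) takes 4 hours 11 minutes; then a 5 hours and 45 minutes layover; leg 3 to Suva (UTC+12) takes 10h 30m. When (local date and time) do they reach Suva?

Convert departure to UTC: 12:05 PM − 9:30 = 2:35 AM UTC on Sep 26.
Add 13 hours and 25 minutes leg 1 → 4:00 PM UTC.
Add 6 hours 55 minutes layover in New York → 10:55 PM UTC.
Add 4 hours and 11 minutes leg 2 → 3:06 AM UTC (Sep 27).
Add 5 hours 45 minutes layover in Quito → 8:51 AM UTC.
Add 10 hours 30 minutes leg 3 → 7:21 PM UTC.
Suva is UTC+12:00, so local arrival = 7:21 PM + 12:00 = 7:21 AM on Sep 28.

7:21 AM on September 28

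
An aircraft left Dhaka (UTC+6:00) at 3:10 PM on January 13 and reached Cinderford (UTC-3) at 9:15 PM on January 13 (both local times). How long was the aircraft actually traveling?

Departure in UTC: 3:10 PM − 6:00 = 9:10 AM on Jan 13.
Arrival in UTC: 9:15 PM + 3:00 = 12:15 AM on Jan 14.
Elapsed = 12:15 AM − 9:10 AM (+1 day) = 15 hours 5 minutes.

15 hours 5 minutes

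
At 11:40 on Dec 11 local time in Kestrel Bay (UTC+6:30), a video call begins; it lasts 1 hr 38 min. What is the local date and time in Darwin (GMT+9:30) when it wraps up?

Darwin is 3:00 ahead of Kestrel Bay.
After 1 hour 38 minutes it is 13:18 in Kestrel Bay.
Shift by the zone difference: 13:18 + 3:00 = 16:18 on Dec 11 in Darwin.

16:18 on December 11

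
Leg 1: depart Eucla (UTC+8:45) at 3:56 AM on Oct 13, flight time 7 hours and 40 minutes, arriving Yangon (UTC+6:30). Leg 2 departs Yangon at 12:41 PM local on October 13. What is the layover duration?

Convert departure to UTC: 3:56 AM − 8:45 = 7:11 PM UTC on Oct 12.
Add 7 hours 40 minutes flight time → 2:51 AM UTC (Oct 13).
Yangon is UTC+6:30, so local arrival = 2:51 AM + 6:30 = 9:21 AM on Oct 13.
Layover = 12:41 PM − 9:21 AM = 3 hours 20 minutes.

3 hours 20 minutes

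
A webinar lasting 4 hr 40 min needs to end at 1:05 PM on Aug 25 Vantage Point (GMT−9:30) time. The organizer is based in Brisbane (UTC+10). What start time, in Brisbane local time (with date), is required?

Target end time in UTC: 1:05 PM + 9:30 = 10:35 PM on Aug 25.
Subtract 4 hours 40 minutes → start 5:55 PM UTC on Aug 25.
Brisbane is UTC+10:00: 5:55 PM + 10:00 = 3:55 AM on Aug 26.

3:55 AM on August 26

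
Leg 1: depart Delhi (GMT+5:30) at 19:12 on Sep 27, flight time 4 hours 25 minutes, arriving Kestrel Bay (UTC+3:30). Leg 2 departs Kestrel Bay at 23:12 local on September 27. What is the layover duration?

Convert departure to UTC: 19:12 − 5:30 = 13:42 UTC on Sep 27.
Add 4 hours 25 minutes flight time → 18:07 UTC.
Kestrel Bay is UTC+3:30, so local arrival = 18:07 + 3:30 = 21:37 on Sep 27.
Layover = 23:12 − 21:37 = 1 hour 35 minutes.

1 hour 35 minutes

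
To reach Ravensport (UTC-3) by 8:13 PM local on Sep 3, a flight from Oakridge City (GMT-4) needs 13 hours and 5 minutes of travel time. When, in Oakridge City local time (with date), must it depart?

6:08 AM on Sep 3

Target arrival in UTC: 8:13 PM + 3:00 = 11:13 PM on Sep 3.
Subtract 13 hours 5 minutes → departure 10:08 AM UTC on Sep 3.
Oakridge City is UTC−4:00: 10:08 AM − 4:00 = 6:08 AM on Sep 3.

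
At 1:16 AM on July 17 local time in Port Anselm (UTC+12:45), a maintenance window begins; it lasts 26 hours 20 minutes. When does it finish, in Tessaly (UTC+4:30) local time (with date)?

7:21 PM on July 17

Convert start to UTC: 1:16 AM − 12:45 = 12:31 PM UTC on Jul 16.
Add 26 hours 20 minutes duration → 2:51 PM UTC (Jul 17).
Tessaly is UTC+4:30, so local end time = 2:51 PM + 4:30 = 7:21 PM on Jul 17.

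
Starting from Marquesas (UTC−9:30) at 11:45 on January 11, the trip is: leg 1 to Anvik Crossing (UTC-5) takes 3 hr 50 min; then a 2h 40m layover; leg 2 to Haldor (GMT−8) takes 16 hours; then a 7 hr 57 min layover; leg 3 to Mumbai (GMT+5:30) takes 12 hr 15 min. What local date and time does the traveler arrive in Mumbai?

Convert departure to UTC: 11:45 + 9:30 = 21:15 UTC on Jan 11.
Add 3 hours and 50 minutes leg 1 → 01:05 UTC (Jan 12).
Add 2 hours and 40 minutes layover in Anvik Crossing → 03:45 UTC.
Add 16 hours leg 2 → 19:45 UTC.
Add 7 hours and 57 minutes layover in Haldor → 03:42 UTC (Jan 13).
Add 12 hours and 15 minutes leg 3 → 15:57 UTC.
Mumbai is UTC+5:30, so local arrival = 15:57 + 5:30 = 21:27 on Jan 13.

21:27 on January 13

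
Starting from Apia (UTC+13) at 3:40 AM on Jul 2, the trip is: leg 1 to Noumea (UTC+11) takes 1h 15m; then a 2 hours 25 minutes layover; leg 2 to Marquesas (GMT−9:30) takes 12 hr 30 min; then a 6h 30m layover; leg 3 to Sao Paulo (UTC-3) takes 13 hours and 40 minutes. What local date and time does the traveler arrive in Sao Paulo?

12:00 AM on July 3

Convert departure to UTC: 3:40 AM − 13:00 = 2:40 PM UTC on Jul 1.
Add 1 hour 15 minutes leg 1 → 3:55 PM UTC.
Add 2 hours 25 minutes layover in Noumea → 6:20 PM UTC.
Add 12 hours 30 minutes leg 2 → 6:50 AM UTC (Jul 2).
Add 6 hours 30 minutes layover in Marquesas → 1:20 PM UTC.
Add 13 hours 40 minutes leg 3 → 3:00 AM UTC (Jul 3).
Sao Paulo is UTC−3:00, so local arrival = 3:00 AM − 3:00 = 12:00 AM on Jul 3.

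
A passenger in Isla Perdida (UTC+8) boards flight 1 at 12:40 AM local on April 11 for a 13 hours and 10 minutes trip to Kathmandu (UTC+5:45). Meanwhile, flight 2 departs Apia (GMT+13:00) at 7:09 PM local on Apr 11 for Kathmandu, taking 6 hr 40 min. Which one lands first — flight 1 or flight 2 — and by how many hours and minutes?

the first, by 6 hours 59 minutes

Flight 1 in UTC: 12:40 AM − 8:00 = 4:40 PM on Apr 10.
+13 hours 10 minutes → arrive 5:50 AM UTC on Apr 11.
Flight 2 in UTC: 7:09 PM − 13:00 = 6:09 AM on Apr 11.
+6 hours and 40 minutes → arrive 12:49 PM UTC on Apr 11.
Flight 1 lands earlier by 6 hours 59 minutes.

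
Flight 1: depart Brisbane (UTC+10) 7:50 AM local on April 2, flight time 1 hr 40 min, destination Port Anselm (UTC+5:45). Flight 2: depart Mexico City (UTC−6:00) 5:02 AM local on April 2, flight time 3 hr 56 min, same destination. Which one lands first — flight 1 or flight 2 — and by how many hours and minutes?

Flight 1 in UTC: 7:50 AM − 10:00 = 9:50 PM on Apr 1.
+1 hour and 40 minutes → arrive 11:30 PM UTC on Apr 1.
Flight 2 in UTC: 5:02 AM + 6:00 = 11:02 AM on Apr 2.
+3 hours 56 minutes → arrive 2:58 PM UTC on Apr 2.
Flight 1 lands earlier by 15 hours 28 minutes.

the first, by 15 hours 28 minutes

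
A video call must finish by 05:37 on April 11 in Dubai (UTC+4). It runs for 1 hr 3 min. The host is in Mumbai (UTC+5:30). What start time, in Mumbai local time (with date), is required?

06:04 on Apr 11

Target end time in UTC: 05:37 − 4:00 = 01:37 on Apr 11.
Subtract 1 hour and 3 minutes → start 00:34 UTC on Apr 11.
Mumbai is UTC+5:30: 00:34 + 5:30 = 06:04 on Apr 11.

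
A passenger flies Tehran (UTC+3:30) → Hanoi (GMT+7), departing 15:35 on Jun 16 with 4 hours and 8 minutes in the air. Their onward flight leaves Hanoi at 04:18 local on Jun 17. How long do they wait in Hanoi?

5 hours 5 minutes

Convert departure to UTC: 15:35 − 3:30 = 12:05 UTC on Jun 16.
Add 4 hours 8 minutes flight time → 16:13 UTC.
Hanoi is UTC+7:00, so local arrival = 16:13 + 7:00 = 23:13 on Jun 16.
Layover = 04:18 − 23:13 (+1 day) = 5 hours 5 minutes.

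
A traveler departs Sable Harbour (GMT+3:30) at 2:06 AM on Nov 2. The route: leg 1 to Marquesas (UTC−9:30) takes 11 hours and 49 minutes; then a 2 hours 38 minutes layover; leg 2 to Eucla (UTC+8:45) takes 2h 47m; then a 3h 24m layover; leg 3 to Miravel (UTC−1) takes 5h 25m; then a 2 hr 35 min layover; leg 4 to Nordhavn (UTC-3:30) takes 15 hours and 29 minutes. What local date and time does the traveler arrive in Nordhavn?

3:13 PM on November 3

Convert departure to UTC: 2:06 AM − 3:30 = 10:36 PM UTC on Nov 1.
Add 11 hours and 49 minutes leg 1 → 10:25 AM UTC (Nov 2).
Add 2 hours and 38 minutes layover in Marquesas → 1:03 PM UTC.
Add 2 hours and 47 minutes leg 2 → 3:50 PM UTC.
Add 3 hours 24 minutes layover in Eucla → 7:14 PM UTC.
Add 5 hours 25 minutes leg 3 → 12:39 AM UTC (Nov 3).
Add 2 hours 35 minutes layover in Miravel → 3:14 AM UTC.
Add 15 hours 29 minutes leg 4 → 6:43 PM UTC.
Nordhavn is UTC−3:30, so local arrival = 6:43 PM − 3:30 = 3:13 PM on Nov 3.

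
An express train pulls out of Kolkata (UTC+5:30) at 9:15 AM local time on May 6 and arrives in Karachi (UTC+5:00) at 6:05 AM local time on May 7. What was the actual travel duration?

Karachi is 0:30 behind Kolkata.
Clock-face elapsed time (ignoring zones) is 20 hours 50 minutes.
Actual elapsed = 20 hours 50 minutes + 0:30 = 21 hours 20 minutes.

21 hours 20 minutes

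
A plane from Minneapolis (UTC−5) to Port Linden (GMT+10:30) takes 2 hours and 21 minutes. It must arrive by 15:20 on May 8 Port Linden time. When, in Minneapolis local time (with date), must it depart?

21:29 on May 7

Target arrival in UTC: 15:20 − 10:30 = 04:50 on May 8.
Subtract 2 hours and 21 minutes → departure 02:29 UTC on May 8.
Minneapolis is UTC−5:00: 02:29 − 5:00 = 21:29 on May 7.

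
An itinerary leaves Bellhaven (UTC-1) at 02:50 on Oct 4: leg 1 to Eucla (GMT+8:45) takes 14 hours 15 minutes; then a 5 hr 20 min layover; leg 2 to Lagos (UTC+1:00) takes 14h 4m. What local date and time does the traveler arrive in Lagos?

Convert departure to UTC: 02:50 + 1:00 = 03:50 UTC on Oct 4.
Add 14 hours and 15 minutes leg 1 → 18:05 UTC.
Add 5 hours 20 minutes layover in Eucla → 23:25 UTC.
Add 14 hours and 4 minutes leg 2 → 13:29 UTC (Oct 5).
Lagos is UTC+1:00, so local arrival = 13:29 + 1:00 = 14:29 on Oct 5.

14:29 on October 5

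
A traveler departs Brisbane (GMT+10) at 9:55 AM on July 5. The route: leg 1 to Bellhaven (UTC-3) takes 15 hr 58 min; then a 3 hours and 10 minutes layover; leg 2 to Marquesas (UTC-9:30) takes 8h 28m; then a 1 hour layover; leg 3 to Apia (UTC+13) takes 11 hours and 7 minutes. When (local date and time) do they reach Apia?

Convert departure to UTC: 9:55 AM − 10:00 = 11:55 PM UTC on Jul 4.
Add 15 hours and 58 minutes leg 1 → 3:53 PM UTC (Jul 5).
Add 3 hours 10 minutes layover in Bellhaven → 7:03 PM UTC.
Add 8 hours and 28 minutes leg 2 → 3:31 AM UTC (Jul 6).
Add 1 hour layover in Marquesas → 4:31 AM UTC.
Add 11 hours and 7 minutes leg 3 → 3:38 PM UTC.
Apia is UTC+13:00, so local arrival = 3:38 PM + 13:00 = 4:38 AM on Jul 7.

4:38 AM on July 7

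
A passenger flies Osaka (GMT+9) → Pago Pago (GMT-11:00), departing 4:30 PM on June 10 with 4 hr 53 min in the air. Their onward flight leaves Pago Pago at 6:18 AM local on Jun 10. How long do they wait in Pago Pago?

4 hours 55 minutes

Convert departure to UTC: 4:30 PM − 9:00 = 7:30 AM UTC on Jun 10.
Add 4 hours 53 minutes flight time → 12:23 PM UTC.
Pago Pago is UTC−11:00, so local arrival = 12:23 PM − 11:00 = 1:23 AM on Jun 10.
Layover = 6:18 AM − 1:23 AM = 4 hours 55 minutes.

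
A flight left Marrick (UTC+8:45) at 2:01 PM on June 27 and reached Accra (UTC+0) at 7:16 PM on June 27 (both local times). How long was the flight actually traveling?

14 hours

Accra is 8:45 behind Marrick.
Clock-face elapsed time (ignoring zones) is 5 hours 15 minutes.
Actual elapsed = 5 hours 15 minutes + 8:45 = 14 hours.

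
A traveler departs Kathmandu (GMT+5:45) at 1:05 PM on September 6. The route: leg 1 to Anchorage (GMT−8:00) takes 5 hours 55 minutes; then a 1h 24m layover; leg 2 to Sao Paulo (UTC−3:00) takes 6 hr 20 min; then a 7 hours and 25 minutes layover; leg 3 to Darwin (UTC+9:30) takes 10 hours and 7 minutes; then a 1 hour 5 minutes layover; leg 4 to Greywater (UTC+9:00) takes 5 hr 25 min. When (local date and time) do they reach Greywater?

6:01 AM on Sep 8

Convert departure to UTC: 1:05 PM − 5:45 = 7:20 AM UTC on Sep 6.
Add 5 hours 55 minutes leg 1 → 1:15 PM UTC.
Add 1 hour 24 minutes layover in Anchorage → 2:39 PM UTC.
Add 6 hours 20 minutes leg 2 → 8:59 PM UTC.
Add 7 hours and 25 minutes layover in Sao Paulo → 4:24 AM UTC (Sep 7).
Add 10 hours and 7 minutes leg 3 → 2:31 PM UTC.
Add 1 hour 5 minutes layover in Darwin → 3:36 PM UTC.
Add 5 hours and 25 minutes leg 4 → 9:01 PM UTC.
Greywater is UTC+9:00, so local arrival = 9:01 PM + 9:00 = 6:01 AM on Sep 8.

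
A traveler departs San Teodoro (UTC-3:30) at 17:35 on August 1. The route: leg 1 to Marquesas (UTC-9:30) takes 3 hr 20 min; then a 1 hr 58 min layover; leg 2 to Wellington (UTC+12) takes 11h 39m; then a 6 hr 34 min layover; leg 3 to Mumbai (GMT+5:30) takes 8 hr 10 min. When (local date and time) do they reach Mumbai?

10:16 on August 3

Convert departure to UTC: 17:35 + 3:30 = 21:05 UTC on Aug 1.
Add 3 hours 20 minutes leg 1 → 00:25 UTC (Aug 2).
Add 1 hour 58 minutes layover in Marquesas → 02:23 UTC.
Add 11 hours and 39 minutes leg 2 → 14:02 UTC.
Add 6 hours and 34 minutes layover in Wellington → 20:36 UTC.
Add 8 hours and 10 minutes leg 3 → 04:46 UTC (Aug 3).
Mumbai is UTC+5:30, so local arrival = 04:46 + 5:30 = 10:16 on Aug 3.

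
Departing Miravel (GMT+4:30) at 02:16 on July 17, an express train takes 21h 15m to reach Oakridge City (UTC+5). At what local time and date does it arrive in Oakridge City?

00:01 on Jul 18

Convert departure to UTC: 02:16 − 4:30 = 21:46 UTC on Jul 16.
Add 21 hours 15 minutes travel time → 19:01 UTC (Jul 17).
Oakridge City is UTC+5:00, so local arrival = 19:01 + 5:00 = 00:01 on Jul 18.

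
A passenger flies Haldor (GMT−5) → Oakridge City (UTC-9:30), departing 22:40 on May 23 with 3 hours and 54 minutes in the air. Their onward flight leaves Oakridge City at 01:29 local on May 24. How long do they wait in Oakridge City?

Convert departure to UTC: 22:40 + 5:00 = 03:40 UTC on May 24.
Add 3 hours and 54 minutes flight time → 07:34 UTC.
Oakridge City is UTC−9:30, so local arrival = 07:34 − 9:30 = 22:04 on May 23.
Layover = 01:29 − 22:04 (+1 day) = 3 hours 25 minutes.

3 hours 25 minutes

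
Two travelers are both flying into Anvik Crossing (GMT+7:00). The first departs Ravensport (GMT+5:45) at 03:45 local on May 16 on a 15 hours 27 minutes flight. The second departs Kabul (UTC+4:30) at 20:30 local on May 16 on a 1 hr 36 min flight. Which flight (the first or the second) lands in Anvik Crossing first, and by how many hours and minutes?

the first, by 4 hours 9 minutes

Flight 1 in UTC: 03:45 − 5:45 = 22:00 on May 15.
+15 hours 27 minutes → arrive 13:27 UTC on May 16.
Flight 2 in UTC: 20:30 − 4:30 = 16:00 on May 16.
+1 hour and 36 minutes → arrive 17:36 UTC on May 16.
Flight 1 lands earlier by 4 hours 9 minutes.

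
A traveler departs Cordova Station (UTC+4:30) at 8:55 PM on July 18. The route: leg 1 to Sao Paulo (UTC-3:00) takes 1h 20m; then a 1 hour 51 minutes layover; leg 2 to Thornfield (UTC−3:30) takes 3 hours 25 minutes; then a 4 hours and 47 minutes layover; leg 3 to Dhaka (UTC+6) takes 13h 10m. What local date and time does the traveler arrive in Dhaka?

Convert departure to UTC: 8:55 PM − 4:30 = 4:25 PM UTC on Jul 18.
Add 1 hour 20 minutes leg 1 → 5:45 PM UTC.
Add 1 hour 51 minutes layover in Sao Paulo → 7:36 PM UTC.
Add 3 hours 25 minutes leg 2 → 11:01 PM UTC.
Add 4 hours and 47 minutes layover in Thornfield → 3:48 AM UTC (Jul 19).
Add 13 hours 10 minutes leg 3 → 4:58 PM UTC.
Dhaka is UTC+6:00, so local arrival = 4:58 PM + 6:00 = 10:58 PM on Jul 19.

10:58 PM on July 19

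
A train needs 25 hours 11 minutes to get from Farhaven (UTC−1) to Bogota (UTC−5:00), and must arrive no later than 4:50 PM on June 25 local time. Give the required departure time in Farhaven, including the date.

7:39 PM on June 24

Target arrival in UTC: 4:50 PM + 5:00 = 9:50 PM on Jun 25.
Subtract 25 hours and 11 minutes → departure 8:39 PM UTC on Jun 24.
Farhaven is UTC−1:00: 8:39 PM − 1:00 = 7:39 PM on Jun 24.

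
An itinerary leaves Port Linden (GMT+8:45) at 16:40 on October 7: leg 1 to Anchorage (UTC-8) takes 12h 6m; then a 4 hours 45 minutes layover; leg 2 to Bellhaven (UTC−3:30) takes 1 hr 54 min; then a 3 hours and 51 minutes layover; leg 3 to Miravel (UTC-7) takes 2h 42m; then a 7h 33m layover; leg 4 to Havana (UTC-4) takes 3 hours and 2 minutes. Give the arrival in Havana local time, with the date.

15:48 on October 8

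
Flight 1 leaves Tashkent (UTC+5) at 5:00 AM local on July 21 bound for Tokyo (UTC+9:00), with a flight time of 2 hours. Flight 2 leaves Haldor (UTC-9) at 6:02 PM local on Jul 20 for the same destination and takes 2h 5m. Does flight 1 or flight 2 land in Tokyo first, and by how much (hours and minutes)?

Flight 1 in UTC: 5:00 AM − 5:00 = 12:00 AM on Jul 21.
+2 hours → arrive 2:00 AM UTC on Jul 21.
Flight 2 in UTC: 6:02 PM + 9:00 = 3:02 AM on Jul 21.
+2 hours and 5 minutes → arrive 5:07 AM UTC on Jul 21.
Flight 1 lands earlier by 3 hours 7 minutes.

the first, by 3 hours 7 minutes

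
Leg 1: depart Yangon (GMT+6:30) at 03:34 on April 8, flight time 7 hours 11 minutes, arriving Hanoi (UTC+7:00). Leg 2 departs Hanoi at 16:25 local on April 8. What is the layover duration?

Convert departure to UTC: 03:34 − 6:30 = 21:04 UTC on Apr 7.
Add 7 hours 11 minutes flight time → 04:15 UTC (Apr 8).
Hanoi is UTC+7:00, so local arrival = 04:15 + 7:00 = 11:15 on Apr 8.
Layover = 16:25 − 11:15 = 5 hours 10 minutes.

5 hours 10 minutes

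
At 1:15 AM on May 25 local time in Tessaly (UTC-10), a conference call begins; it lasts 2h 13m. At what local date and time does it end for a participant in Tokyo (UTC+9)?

Convert start to UTC: 1:15 AM + 10:00 = 11:15 AM UTC on May 25.
Add 2 hours and 13 minutes duration → 1:28 PM UTC.
Tokyo is UTC+9:00, so local end time = 1:28 PM + 9:00 = 10:28 PM on May 25.

10:28 PM on May 25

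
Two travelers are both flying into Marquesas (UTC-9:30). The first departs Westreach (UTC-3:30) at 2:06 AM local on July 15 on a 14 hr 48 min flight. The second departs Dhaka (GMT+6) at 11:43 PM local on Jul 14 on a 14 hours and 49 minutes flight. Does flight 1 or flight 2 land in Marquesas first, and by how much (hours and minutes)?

Flight 1 in UTC: 2:06 AM + 3:30 = 5:36 AM on Jul 15.
+14 hours 48 minutes → arrive 8:24 PM UTC on Jul 15.
Flight 2 in UTC: 11:43 PM − 6:00 = 5:43 PM on Jul 14.
+14 hours 49 minutes → arrive 8:32 AM UTC on Jul 15.
Flight 2 lands earlier by 11 hours 52 minutes.

the second, by 11 hours 52 minutes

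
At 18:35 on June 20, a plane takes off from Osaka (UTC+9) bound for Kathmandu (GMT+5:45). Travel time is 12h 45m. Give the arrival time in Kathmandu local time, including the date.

Convert departure to UTC: 18:35 − 9:00 = 09:35 UTC on Jun 20.
Add 12 hours and 45 minutes travel time → 22:20 UTC.
Kathmandu is UTC+5:45, so local arrival = 22:20 + 5:45 = 04:05 on Jun 21.

04:05 on Jun 21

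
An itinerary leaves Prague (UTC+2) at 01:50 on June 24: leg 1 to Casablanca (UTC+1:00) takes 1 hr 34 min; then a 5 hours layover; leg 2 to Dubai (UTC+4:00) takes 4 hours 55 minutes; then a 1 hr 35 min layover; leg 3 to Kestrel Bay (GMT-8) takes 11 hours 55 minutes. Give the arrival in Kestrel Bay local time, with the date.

16:49 on June 24

Convert departure to UTC: 01:50 − 2:00 = 23:50 UTC on Jun 23.
Add 1 hour and 34 minutes leg 1 → 01:24 UTC (Jun 24).
Add 5 hours layover in Casablanca → 06:24 UTC.
Add 4 hours and 55 minutes leg 2 → 11:19 UTC.
Add 1 hour and 35 minutes layover in Dubai → 12:54 UTC.
Add 11 hours and 55 minutes leg 3 → 00:49 UTC (Jun 25).
Kestrel Bay is UTC−8:00, so local arrival = 00:49 − 8:00 = 16:49 on Jun 24.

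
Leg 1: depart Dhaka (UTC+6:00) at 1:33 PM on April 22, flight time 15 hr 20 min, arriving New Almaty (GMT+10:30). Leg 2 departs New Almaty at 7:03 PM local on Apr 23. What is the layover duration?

9 hours 40 minutes

Convert departure to UTC: 1:33 PM − 6:00 = 7:33 AM UTC on Apr 22.
Add 15 hours and 20 minutes flight time → 10:53 PM UTC.
New Almaty is UTC+10:30, so local arrival = 10:53 PM + 10:30 = 9:23 AM on Apr 23.
Layover = 7:03 PM − 9:23 AM = 9 hours 40 minutes.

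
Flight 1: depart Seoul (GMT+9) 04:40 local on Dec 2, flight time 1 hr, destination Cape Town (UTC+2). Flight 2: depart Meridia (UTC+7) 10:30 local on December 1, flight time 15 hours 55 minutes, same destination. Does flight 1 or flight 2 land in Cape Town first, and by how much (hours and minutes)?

Flight 1 in UTC: 04:40 − 9:00 = 19:40 on Dec 1.
+1 hour → arrive 20:40 UTC on Dec 1.
Flight 2 in UTC: 10:30 − 7:00 = 03:30 on Dec 1.
+15 hours and 55 minutes → arrive 19:25 UTC on Dec 1.
Flight 2 lands earlier by 1 hour 15 minutes.

the second, by 1 hour 15 minutes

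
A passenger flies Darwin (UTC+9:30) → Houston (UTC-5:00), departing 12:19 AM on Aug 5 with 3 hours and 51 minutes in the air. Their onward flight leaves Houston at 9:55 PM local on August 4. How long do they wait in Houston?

8 hours 15 minutes

Convert departure to UTC: 12:19 AM − 9:30 = 2:49 PM UTC on Aug 4.
Add 3 hours and 51 minutes flight time → 6:40 PM UTC.
Houston is UTC−5:00, so local arrival = 6:40 PM − 5:00 = 1:40 PM on Aug 4.
Layover = 9:55 PM − 1:40 PM = 8 hours 15 minutes.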